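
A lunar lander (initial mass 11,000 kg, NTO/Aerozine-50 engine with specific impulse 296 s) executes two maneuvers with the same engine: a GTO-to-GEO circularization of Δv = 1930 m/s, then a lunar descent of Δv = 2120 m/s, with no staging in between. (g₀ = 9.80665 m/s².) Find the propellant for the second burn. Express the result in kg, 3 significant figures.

propellant for the second burn ≈ 2930 kg

v_e = Isp · g₀ = 296 × 9.80665 = 2902.8 m/s.
After the first burn: m = 11000 × exp(−1930/2902.8) = 11000 × 0.51433 = 5,657.63 kg.
After the second burn: m = 5,657.63 × exp(−2120/2902.8) = 5,657.63 × 0.48175 = 2,725.56 kg.
Second-burn propellant = 5,657.63 − 2,725.56 = 2,932.07 kg.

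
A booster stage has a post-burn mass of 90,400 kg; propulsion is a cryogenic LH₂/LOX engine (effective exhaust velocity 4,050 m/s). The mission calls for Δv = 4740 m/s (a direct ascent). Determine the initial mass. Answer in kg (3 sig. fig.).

Rocket equation: m₀/m_f = exp(Δv / v_e) = exp(4740 / 4050.0) = exp(1.1704) = 3.2232.
m₀ = m_f × 3.2232 = 90,400 × 3.2232 = 291,377 kg.

initial mass ≈ 291000 kg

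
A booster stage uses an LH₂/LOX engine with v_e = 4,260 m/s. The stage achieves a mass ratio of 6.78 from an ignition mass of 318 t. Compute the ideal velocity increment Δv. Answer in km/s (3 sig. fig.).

Δv ≈ 8.15 km/s

Δv = v_e · ln(6.78) = 4260.0 × 1.9140 ≈ 8153.5 m/s.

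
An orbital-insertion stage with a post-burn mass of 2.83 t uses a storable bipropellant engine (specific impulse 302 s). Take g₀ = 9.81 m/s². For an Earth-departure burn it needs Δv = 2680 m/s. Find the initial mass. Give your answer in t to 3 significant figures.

initial mass ≈ 6.99 t

v_e = Isp · g₀ = 302 × 9.81 = 2962.6 m/s.
Rocket equation: m₀/m_f = exp(Δv / v_e) = exp(2680 / 2962.6) = exp(0.9046) = 2.4710.
m₀ = m_f × 2.4710 = 2.83 × 2.4710 = 6.99293 t.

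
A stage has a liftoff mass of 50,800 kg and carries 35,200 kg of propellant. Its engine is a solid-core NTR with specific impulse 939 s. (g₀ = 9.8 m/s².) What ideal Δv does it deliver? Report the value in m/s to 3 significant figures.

Δv ≈ 10900 m/s

v_e = Isp · g₀ = 939 × 9.8 = 9202.2 m/s.
m_f = m₀ − m_prop = 50,800 − 35,200 = 15,600 kg.
By the Tsiolkovsky rocket equation, Δv = v_e · ln(m₀/m_f) = 9202.2 × ln(3.256) = 9202.2 × 1.1806 ≈ 10864.4 m/s.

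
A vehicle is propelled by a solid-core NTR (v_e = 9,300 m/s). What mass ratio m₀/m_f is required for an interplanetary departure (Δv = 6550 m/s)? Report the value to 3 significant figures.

mass ratio ≈ 2.02

m₀/m_f = exp(Δv / v_e) = exp(6550 / 9300.0) = exp(0.7043) = 2.0224.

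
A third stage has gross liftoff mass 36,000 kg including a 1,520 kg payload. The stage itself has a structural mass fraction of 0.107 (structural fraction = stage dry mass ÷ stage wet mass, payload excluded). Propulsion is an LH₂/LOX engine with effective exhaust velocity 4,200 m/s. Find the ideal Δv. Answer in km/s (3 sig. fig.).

Δv ≈ 8.12 km/s

Stage wet mass = m₀ − payload = 36,000 − 1,520 = 34,480 kg.
Stage dry mass = ε × stage wet mass = 0.107 × 34,480 = 3,689.36 kg.
Burnout mass m_f = stage dry + payload = 3,689.36 + 1,520 = 5,209.36 kg.
Δv = v_e · ln(36,000/5,209.36) = 4200.0 × ln(6.911) = 4200.0 × 1.9331 ≈ 8119 m/s.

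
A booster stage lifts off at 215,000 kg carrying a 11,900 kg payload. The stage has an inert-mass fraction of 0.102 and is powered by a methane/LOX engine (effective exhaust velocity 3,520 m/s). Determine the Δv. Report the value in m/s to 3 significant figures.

Stage wet mass = m₀ − payload = 215,000 − 11,900 = 203,100 kg.
Stage dry mass = ε × stage wet mass = 0.102 × 203,100 = 20,716.2 kg.
Burnout mass m_f = stage dry + payload = 20,716.2 + 11,900 = 32,616.2 kg.
Using Δv = v_e ln(m₀/m_f): Δv = v_e · ln(215,000/32,616.2) = 3520.0 × ln(6.592) = 3520.0 × 1.8858 ≈ 6638 m/s.

Δv ≈ 6640 m/s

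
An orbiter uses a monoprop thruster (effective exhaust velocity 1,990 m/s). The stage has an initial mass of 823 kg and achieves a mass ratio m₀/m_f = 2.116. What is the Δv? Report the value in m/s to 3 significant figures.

Δv ≈ 1490 m/s

Rocket equation: Δv = v_e · ln(2.116) = 1990.0 × 0.7495 ≈ 1491.6 m/s.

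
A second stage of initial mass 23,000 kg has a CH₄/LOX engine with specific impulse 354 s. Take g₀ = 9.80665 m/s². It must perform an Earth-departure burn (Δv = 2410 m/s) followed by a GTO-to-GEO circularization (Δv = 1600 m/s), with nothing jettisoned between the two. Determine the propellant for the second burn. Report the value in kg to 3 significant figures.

v_e = Isp · g₀ = 354 × 9.80665 = 3471.6 m/s.
After the first burn: m = 23000 × exp(−2410/3471.6) = 23000 × 0.49947 = 11,487.8 kg.
After the second burn: m = 11,487.8 × exp(−1600/3471.6) = 11,487.8 × 0.63072 = 7,245.59 kg.
Second-burn propellant = 11,487.8 − 7,245.59 = 4,242.21 kg.

propellant for the second burn ≈ 4240 kg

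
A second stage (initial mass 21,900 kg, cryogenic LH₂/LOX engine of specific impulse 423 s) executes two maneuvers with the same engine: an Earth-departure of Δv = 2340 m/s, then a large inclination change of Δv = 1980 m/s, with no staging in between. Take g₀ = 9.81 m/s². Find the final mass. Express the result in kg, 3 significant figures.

final mass ≈ 7730 kg

v_e = Isp · g₀ = 423 × 9.81 = 4149.6 m/s.
After the first burn: m = 21900 × exp(−2340/4149.6) = 21900 × 0.56898 = 12,460.7 kg.
After the second burn: m = 12,460.7 × exp(−1980/4149.6) = 12,460.7 × 0.62055 = 7,732.49 kg.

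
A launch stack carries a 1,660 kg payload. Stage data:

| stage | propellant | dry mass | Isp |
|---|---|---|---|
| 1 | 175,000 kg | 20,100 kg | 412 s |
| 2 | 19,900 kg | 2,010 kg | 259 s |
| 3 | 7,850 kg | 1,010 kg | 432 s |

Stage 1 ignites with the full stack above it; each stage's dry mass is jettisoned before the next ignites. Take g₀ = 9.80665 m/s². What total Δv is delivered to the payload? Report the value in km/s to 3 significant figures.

Δv ≈ 14.1 km/s

Ignition mass of stage 1 = 175,000+20,100 + 19,900+2,010 + 7,850+1,010 + 1,660 = 227,530 kg.
Stage 1: m₀ = 227,530 kg, m_f = 227,530 − 175,000 = 52,530 kg; Δv = 412×9.80665×ln(4.331) = 4040.3×1.4659 ≈ 5923 m/s.
Stage 2: m₀ = 32,430 kg, m_f = 32,430 − 19,900 = 12,530 kg; Δv = 259×9.80665×ln(2.588) = 2539.9×0.9510 ≈ 2415 m/s.
Stage 3: m₀ = 10,520 kg, m_f = 10,520 − 7,850 = 2,670 kg; Δv = 432×9.80665×ln(3.94) = 4236.5×1.3712 ≈ 5809 m/s.
Total Δv = 5923 + 2415 + 5809 = 14147 m/s.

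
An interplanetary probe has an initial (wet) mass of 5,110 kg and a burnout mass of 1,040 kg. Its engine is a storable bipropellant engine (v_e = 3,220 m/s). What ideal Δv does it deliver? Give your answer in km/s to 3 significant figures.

From the ideal rocket equation, Δv = v_e · ln(m₀/m_f) = 3220.0 × ln(4.913) = 3220.0 × 1.5920 ≈ 5126.2 m/s.

Δv ≈ 5.13 km/s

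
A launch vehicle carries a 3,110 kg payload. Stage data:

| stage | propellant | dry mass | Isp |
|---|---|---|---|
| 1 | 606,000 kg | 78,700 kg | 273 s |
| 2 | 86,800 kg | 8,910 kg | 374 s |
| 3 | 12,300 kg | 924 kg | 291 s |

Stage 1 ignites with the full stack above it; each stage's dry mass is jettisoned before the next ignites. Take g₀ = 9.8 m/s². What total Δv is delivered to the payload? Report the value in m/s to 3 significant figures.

Δv ≈ 13300 m/s

Ignition mass of stage 1 = 606,000+78,700 + 86,800+8,910 + 12,300+924 + 3,110 = 796,744 kg.
Stage 1: m₀ = 796,744 kg, m_f = 796,744 − 606,000 = 190,744 kg; Δv = 273×9.8×ln(4.177) = 2675.4×1.4296 ≈ 3825 m/s.
Stage 2: m₀ = 112,044 kg, m_f = 112,044 − 86,800 = 25,244 kg; Δv = 374×9.8×ln(4.438) = 3665.2×1.4903 ≈ 5462 m/s.
Stage 3: m₀ = 16,334 kg, m_f = 16,334 − 12,300 = 4,034 kg; Δv = 291×9.8×ln(4.049) = 2851.8×1.3985 ≈ 3988 m/s.
Total Δv = 3825 + 5462 + 3988 = 13275 m/s.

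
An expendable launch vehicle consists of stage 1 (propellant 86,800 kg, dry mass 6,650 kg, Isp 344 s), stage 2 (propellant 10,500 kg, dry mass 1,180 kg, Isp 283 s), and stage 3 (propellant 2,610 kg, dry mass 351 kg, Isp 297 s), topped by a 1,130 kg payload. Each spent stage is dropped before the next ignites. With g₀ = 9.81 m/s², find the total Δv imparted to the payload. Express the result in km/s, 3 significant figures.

Ignition mass of stage 1 = 86,800+6,650 + 10,500+1,180 + 2,610+351 + 1,130 = 109,221 kg.
Stage 1: m₀ = 109,221 kg, m_f = 109,221 − 86,800 = 22,421 kg; Δv = 344×9.81×ln(4.871) = 3374.6×1.5834 ≈ 5343 m/s.
Stage 2: m₀ = 15,771 kg, m_f = 15,771 − 10,500 = 5,271 kg; Δv = 283×9.81×ln(2.992) = 2776.2×1.0960 ≈ 3043 m/s.
Stage 3: m₀ = 4,091 kg, m_f = 4,091 − 2,610 = 1,481 kg; Δv = 297×9.81×ln(2.762) = 2913.6×1.0161 ≈ 2960 m/s.
Total Δv = 5343 + 3043 + 2960 = 11346 m/s.

Δv ≈ 11.3 km/s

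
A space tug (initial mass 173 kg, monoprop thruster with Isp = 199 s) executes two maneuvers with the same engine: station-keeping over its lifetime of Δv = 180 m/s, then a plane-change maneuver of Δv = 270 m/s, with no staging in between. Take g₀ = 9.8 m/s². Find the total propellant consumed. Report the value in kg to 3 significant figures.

total propellant consumed ≈ 35.6 kg

v_e = Isp · g₀ = 199 × 9.8 = 1950.2 m/s.
After the first burn: m = 173 × exp(−180/1950.2) = 173 × 0.91183 = 157.747 kg.
After the second burn: m = 157.747 × exp(−270/1950.2) = 157.747 × 0.87071 = 137.352 kg.
Total propellant = m₀ − m_final = 173 − 137.352 = 35.648 kg.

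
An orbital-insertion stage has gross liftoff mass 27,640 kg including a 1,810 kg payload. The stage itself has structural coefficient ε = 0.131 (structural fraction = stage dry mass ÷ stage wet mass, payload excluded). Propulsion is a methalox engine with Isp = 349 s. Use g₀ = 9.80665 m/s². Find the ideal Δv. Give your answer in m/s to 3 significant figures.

Δv ≈ 5720 m/s

Stage wet mass = m₀ − payload = 27,640 − 1,810 = 25,830 kg.
Stage dry mass = ε × stage wet mass = 0.131 × 25,830 = 3,383.73 kg.
Burnout mass m_f = stage dry + payload = 3,383.73 + 1,810 = 5,193.73 kg.
v_e = Isp · g₀ = 349 × 9.80665 = 3422.5 m/s.
Δv = v_e · ln(27,640/5,193.73) = 3422.5 × ln(5.322) = 3422.5 × 1.6718 ≈ 5722 m/s.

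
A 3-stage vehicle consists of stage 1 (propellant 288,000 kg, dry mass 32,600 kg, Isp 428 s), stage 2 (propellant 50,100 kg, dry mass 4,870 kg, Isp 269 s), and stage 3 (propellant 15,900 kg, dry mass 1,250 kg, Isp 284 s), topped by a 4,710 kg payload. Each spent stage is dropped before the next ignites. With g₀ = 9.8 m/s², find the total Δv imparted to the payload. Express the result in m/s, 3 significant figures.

Δv ≈ 11800 m/s

Ignition mass of stage 1 = 288,000+32,600 + 50,100+4,870 + 15,900+1,250 + 4,710 = 397,430 kg.
Stage 1: m₀ = 397,430 kg, m_f = 397,430 − 288,000 = 109,430 kg; Δv = 428×9.8×ln(3.632) = 4194.4×1.2897 ≈ 5410 m/s.
Stage 2: m₀ = 76,830 kg, m_f = 76,830 − 50,100 = 26,730 kg; Δv = 269×9.8×ln(2.874) = 2636.2×1.0558 ≈ 2783 m/s.
Stage 3: m₀ = 21,860 kg, m_f = 21,860 − 15,900 = 5,960 kg; Δv = 284×9.8×ln(3.668) = 2783.2×1.2996 ≈ 3617 m/s.
Total Δv = 5410 + 2783 + 3617 = 11810 m/s.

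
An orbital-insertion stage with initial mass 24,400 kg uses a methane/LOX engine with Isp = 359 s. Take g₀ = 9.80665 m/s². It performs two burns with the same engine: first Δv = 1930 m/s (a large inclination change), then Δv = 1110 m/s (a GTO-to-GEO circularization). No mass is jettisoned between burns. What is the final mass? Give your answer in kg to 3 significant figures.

final mass ≈ 10300 kg

v_e = Isp · g₀ = 359 × 9.80665 = 3520.6 m/s.
After the first burn: m = 24400 × exp(−1930/3520.6) = 24400 × 0.57799 = 14,103 kg.
After the second burn: m = 14,103 × exp(−1110/3520.6) = 14,103 × 0.72958 = 10,289.3 kg.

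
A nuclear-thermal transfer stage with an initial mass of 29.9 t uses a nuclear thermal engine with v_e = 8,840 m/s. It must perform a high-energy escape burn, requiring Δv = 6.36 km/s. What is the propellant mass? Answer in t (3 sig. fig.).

Rocket equation: m₀/m_f = exp(Δv / v_e) = exp(6360 / 8840.0) = exp(0.7195) = 2.0533.
m_f = 29.9 / 2.0533 = 14.5619 t, so propellant = m₀ − m_f = 29.9 − 14.5619 = 15.3381 t.

propellant mass ≈ 15.3 t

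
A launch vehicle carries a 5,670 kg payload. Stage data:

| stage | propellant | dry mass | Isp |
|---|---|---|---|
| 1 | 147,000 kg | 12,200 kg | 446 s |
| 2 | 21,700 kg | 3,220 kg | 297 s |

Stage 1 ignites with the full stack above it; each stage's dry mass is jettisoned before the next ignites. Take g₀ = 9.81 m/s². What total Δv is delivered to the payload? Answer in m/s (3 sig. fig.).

Ignition mass of stage 1 = 147,000+12,200 + 21,700+3,220 + 5,670 = 189,790 kg.
Stage 1: m₀ = 189,790 kg, m_f = 189,790 − 147,000 = 42,790 kg; Δv = 446×9.81×ln(4.435) = 4375.3×1.4896 ≈ 6517 m/s.
Stage 2: m₀ = 30,590 kg, m_f = 30,590 − 21,700 = 8,890 kg; Δv = 297×9.81×ln(3.441) = 2913.6×1.2357 ≈ 3600 m/s.
Total Δv = 6517 + 3600 = 10117 m/s.

Δv ≈ 10100 m/s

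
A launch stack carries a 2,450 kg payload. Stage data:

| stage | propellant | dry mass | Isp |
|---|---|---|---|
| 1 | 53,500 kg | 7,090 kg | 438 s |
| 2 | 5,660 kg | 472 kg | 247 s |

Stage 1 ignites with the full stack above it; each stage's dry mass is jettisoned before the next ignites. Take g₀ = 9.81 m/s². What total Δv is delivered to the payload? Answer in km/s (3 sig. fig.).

Ignition mass of stage 1 = 53,500+7,090 + 5,660+472 + 2,450 = 69,172 kg.
Stage 1: m₀ = 69,172 kg, m_f = 69,172 − 53,500 = 15,672 kg; Δv = 438×9.81×ln(4.414) = 4296.8×1.4847 ≈ 6380 m/s.
Stage 2: m₀ = 8,582 kg, m_f = 8,582 − 5,660 = 2,922 kg; Δv = 247×9.81×ln(2.937) = 2423.1×1.0774 ≈ 2611 m/s.
Total Δv = 6380 + 2611 = 8991 m/s.

Δv ≈ 8.99 km/s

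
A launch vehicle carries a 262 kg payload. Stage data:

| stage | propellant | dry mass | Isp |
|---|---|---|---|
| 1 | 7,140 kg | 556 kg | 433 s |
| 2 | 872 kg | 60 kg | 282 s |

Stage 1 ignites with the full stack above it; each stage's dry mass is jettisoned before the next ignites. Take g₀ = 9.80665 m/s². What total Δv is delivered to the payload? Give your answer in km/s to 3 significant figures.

Δv ≈ 10.5 km/s

Ignition mass of stage 1 = 7,140+556 + 872+60 + 262 = 8,890 kg.
Stage 1: m₀ = 8,890 kg, m_f = 8,890 − 7,140 = 1,750 kg; Δv = 433×9.80665×ln(5.08) = 4246.3×1.6253 ≈ 6902 m/s.
Stage 2: m₀ = 1,194 kg, m_f = 1,194 − 872 = 322 kg; Δv = 282×9.80665×ln(3.708) = 2765.5×1.3105 ≈ 3624 m/s.
Total Δv = 6902 + 3624 = 10526 m/s.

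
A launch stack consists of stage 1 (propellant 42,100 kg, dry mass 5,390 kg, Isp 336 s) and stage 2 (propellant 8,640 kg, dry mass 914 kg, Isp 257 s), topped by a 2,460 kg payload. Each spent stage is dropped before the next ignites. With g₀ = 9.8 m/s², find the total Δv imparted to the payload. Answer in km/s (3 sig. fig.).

Δv ≈ 7.25 km/s

Ignition mass of stage 1 = 42,100+5,390 + 8,640+914 + 2,460 = 59,504 kg.
Stage 1: m₀ = 59,504 kg, m_f = 59,504 − 42,100 = 17,404 kg; Δv = 336×9.8×ln(3.419) = 3292.8×1.2293 ≈ 4048 m/s.
Stage 2: m₀ = 12,014 kg, m_f = 12,014 − 8,640 = 3,374 kg; Δv = 257×9.8×ln(3.561) = 2518.6×1.2700 ≈ 3199 m/s.
Total Δv = 4048 + 3199 = 7247 m/s.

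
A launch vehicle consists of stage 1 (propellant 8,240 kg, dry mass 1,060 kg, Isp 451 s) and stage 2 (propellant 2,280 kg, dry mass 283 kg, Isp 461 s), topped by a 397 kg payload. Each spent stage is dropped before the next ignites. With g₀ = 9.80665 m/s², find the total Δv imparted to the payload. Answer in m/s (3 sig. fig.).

Δv ≈ 11600 m/s

Ignition mass of stage 1 = 8,240+1,060 + 2,280+283 + 397 = 12,260 kg.
Stage 1: m₀ = 12,260 kg, m_f = 12,260 − 8,240 = 4,020 kg; Δv = 451×9.80665×ln(3.05) = 4422.8×1.1151 ≈ 4932 m/s.
Stage 2: m₀ = 2,960 kg, m_f = 2,960 − 2,280 = 680 kg; Δv = 461×9.80665×ln(4.353) = 4520.9×1.4709 ≈ 6650 m/s.
Total Δv = 4932 + 6650 = 11582 m/s.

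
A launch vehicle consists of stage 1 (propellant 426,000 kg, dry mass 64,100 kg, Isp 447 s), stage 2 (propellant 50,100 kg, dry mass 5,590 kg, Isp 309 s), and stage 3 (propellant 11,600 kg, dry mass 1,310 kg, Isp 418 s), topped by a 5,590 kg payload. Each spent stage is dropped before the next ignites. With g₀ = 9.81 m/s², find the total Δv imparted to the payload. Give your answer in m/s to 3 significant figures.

Ignition mass of stage 1 = 426,000+64,100 + 50,100+5,590 + 11,600+1,310 + 5,590 = 564,290 kg.
Stage 1: m₀ = 564,290 kg, m_f = 564,290 − 426,000 = 138,290 kg; Δv = 447×9.81×ln(4.08) = 4385.1×1.4062 ≈ 6166 m/s.
Stage 2: m₀ = 74,190 kg, m_f = 74,190 − 50,100 = 24,090 kg; Δv = 309×9.81×ln(3.08) = 3031.3×1.1248 ≈ 3410 m/s.
Stage 3: m₀ = 18,500 kg, m_f = 18,500 − 11,600 = 6,900 kg; Δv = 418×9.81×ln(2.681) = 4100.6×0.9862 ≈ 4044 m/s.
Total Δv = 6166 + 3410 + 4044 = 13620 m/s.

Δv ≈ 13600 m/s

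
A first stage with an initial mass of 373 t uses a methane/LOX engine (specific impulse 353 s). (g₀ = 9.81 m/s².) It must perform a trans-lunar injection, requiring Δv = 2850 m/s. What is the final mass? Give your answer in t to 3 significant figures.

final mass ≈ 164 t

v_e = Isp · g₀ = 353 × 9.81 = 3462.9 m/s.
m₀/m_f = exp(Δv / v_e) = exp(2850 / 3462.9) = exp(0.8230) = 2.2773.
m_f = m₀ / 2.2773 = 373 / 2.2773 = 163.79 t.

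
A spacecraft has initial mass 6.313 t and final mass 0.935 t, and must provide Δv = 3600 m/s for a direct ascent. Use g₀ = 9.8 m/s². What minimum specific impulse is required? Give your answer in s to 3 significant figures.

Isp ≈ 192 s

ln(m₀/m_f) = ln(6313/935) = ln(6.752) = 1.9098.
By the Tsiolkovsky rocket equation, v_e = Δv / ln(m₀/m_f) = 3600 / 1.9098 = 1885.0 m/s.
Isp = v_e / g₀ = 1885.0 / 9.8 = 192.3 s.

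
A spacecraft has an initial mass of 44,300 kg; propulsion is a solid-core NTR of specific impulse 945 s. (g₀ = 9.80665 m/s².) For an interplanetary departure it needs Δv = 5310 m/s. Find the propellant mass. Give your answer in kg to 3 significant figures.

v_e = Isp · g₀ = 945 × 9.80665 = 9267.3 m/s.
By the Tsiolkovsky rocket equation, m₀/m_f = exp(Δv / v_e) = exp(5310 / 9267.3) = exp(0.5730) = 1.7736.
m_f = 44,300 / 1.7736 = 24,977.4 kg, so propellant = m₀ − m_f = 44,300 − 24,977.4 = 19,322.6 kg.

propellant mass ≈ 19300 kg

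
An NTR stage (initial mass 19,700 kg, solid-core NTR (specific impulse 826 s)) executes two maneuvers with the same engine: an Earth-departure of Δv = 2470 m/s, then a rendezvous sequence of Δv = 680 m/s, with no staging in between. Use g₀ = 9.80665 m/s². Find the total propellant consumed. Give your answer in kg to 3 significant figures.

total propellant consumed ≈ 6350 kg

v_e = Isp · g₀ = 826 × 9.80665 = 8100.3 m/s.
After the first burn: m = 19700 × exp(−2470/8100.3) = 19700 × 0.73718 = 14,522.4 kg.
After the second burn: m = 14,522.4 × exp(−680/8100.3) = 14,522.4 × 0.91948 = 13,353.1 kg.
Total propellant = m₀ − m_final = 19700 − 13,353.1 = 6,346.9 kg.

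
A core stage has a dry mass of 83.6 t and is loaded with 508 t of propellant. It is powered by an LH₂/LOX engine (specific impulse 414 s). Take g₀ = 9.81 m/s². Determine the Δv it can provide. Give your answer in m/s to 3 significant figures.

Δv ≈ 7950 m/s

v_e = Isp · g₀ = 414 × 9.81 = 4061.3 m/s.
m₀ = m_dry + m_prop = 83.6 + 508 = 591.6 t.
From the ideal rocket equation, Δv = v_e · ln(m₀/m_f) = 4061.3 × ln(7.077) = 4061.3 × 1.9568 ≈ 7947.2 m/s.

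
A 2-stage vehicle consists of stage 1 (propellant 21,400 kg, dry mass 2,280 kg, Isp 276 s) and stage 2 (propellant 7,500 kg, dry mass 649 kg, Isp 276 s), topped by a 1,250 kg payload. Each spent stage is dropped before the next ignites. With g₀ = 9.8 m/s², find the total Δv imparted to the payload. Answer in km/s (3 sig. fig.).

Δv ≈ 7.14 km/s

Ignition mass of stage 1 = 21,400+2,280 + 7,500+649 + 1,250 = 33,079 kg.
Stage 1: m₀ = 33,079 kg, m_f = 33,079 − 21,400 = 11,679 kg; Δv = 276×9.8×ln(2.832) = 2704.8×1.0411 ≈ 2816 m/s.
Stage 2: m₀ = 9,399 kg, m_f = 9,399 − 7,500 = 1,899 kg; Δv = 276×9.8×ln(4.949) = 2704.8×1.5993 ≈ 4326 m/s.
Total Δv = 2816 + 4326 = 7142 m/s.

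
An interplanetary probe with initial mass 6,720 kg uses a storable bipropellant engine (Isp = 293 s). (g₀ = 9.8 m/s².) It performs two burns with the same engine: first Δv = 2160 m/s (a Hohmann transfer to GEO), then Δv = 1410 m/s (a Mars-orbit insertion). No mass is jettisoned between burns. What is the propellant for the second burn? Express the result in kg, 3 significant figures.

v_e = Isp · g₀ = 293 × 9.8 = 2871.4 m/s.
After the first burn: m = 6720 × exp(−2160/2871.4) = 6720 × 0.47131 = 3,167.2 kg.
After the second burn: m = 3,167.2 × exp(−1410/2871.4) = 3,167.2 × 0.61198 = 1,938.26 kg.
Second-burn propellant = 3,167.2 − 1,938.26 = 1,228.94 kg.

propellant for the second burn ≈ 1230 kg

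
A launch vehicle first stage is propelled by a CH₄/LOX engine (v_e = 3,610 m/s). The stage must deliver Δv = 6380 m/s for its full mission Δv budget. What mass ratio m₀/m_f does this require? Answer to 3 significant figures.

mass ratio ≈ 5.86

By the Tsiolkovsky rocket equation, m₀/m_f = exp(Δv / v_e) = exp(6380 / 3610.0) = exp(1.7673) = 5.8551.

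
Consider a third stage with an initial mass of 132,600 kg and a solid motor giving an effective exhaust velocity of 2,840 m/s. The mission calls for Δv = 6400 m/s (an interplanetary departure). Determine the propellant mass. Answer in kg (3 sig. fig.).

m₀/m_f = exp(Δv / v_e) = exp(6400 / 2840.0) = exp(2.2535) = 9.5212.
m_f = 132,600 / 9.5212 = 13,926.8 kg, so propellant = m₀ − m_f = 132,600 − 13,926.8 = 118,673.2 kg.

propellant mass ≈ 119000 kg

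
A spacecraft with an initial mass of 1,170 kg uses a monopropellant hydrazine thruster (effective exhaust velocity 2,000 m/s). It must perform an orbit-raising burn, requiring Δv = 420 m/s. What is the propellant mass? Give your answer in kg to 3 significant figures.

m₀/m_f = exp(Δv / v_e) = exp(420 / 2000.0) = exp(0.2100) = 1.2337.
m_f = 1,170 / 1.2337 = 948.367 kg, so propellant = m₀ − m_f = 1,170 − 948.367 = 221.633 kg.

propellant mass ≈ 222 kg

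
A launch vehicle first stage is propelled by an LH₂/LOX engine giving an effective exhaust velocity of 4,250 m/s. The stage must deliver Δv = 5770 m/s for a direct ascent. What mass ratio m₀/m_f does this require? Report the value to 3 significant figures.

From the ideal rocket equation, m₀/m_f = exp(Δv / v_e) = exp(5770 / 4250.0) = exp(1.3576) = 3.8870.

mass ratio ≈ 3.89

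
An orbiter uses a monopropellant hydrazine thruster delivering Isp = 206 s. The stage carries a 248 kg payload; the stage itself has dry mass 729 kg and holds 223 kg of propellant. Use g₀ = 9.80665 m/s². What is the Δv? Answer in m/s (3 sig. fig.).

v_e = Isp · g₀ = 206 × 9.80665 = 2020.2 m/s.
m₀ = payload + dry + propellant = 248 + 729 + 223 = 1,200 kg.
m_f = payload + dry = 248 + 729 = 977 kg.
Δv = v_e · ln(m₀/m_f) = 2020.2 × ln(1.228) = 2020.2 × 0.2056 ≈ 415.3 m/s.

Δv ≈ 415 m/s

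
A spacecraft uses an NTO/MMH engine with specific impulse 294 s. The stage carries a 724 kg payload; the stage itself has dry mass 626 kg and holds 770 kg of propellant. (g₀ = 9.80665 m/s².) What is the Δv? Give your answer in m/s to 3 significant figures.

v_e = Isp · g₀ = 294 × 9.80665 = 2883.2 m/s.
m₀ = payload + dry + propellant = 724 + 626 + 770 = 2,120 kg.
m_f = payload + dry = 724 + 626 = 1,350 kg.
Δv = v_e · ln(m₀/m_f) = 2883.2 × ln(1.57) = 2883.2 × 0.4513 ≈ 1301.2 m/s.

Δv ≈ 1300 m/s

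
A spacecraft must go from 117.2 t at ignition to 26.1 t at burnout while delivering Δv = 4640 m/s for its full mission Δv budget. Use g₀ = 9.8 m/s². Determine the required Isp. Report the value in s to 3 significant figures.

Isp ≈ 315 s

ln(m₀/m_f) = ln(117200/26100) = ln(4.49) = 1.5019.
Rocket equation: v_e = Δv / ln(m₀/m_f) = 4640 / 1.5019 = 3089.3 m/s.
Isp = v_e / g₀ = 3089.3 / 9.8 = 315.2 s.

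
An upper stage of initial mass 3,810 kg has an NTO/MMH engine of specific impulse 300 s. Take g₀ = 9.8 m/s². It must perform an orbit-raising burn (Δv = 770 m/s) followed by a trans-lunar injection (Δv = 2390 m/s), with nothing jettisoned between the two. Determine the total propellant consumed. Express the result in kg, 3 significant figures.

v_e = Isp · g₀ = 300 × 9.8 = 2940.0 m/s.
After the first burn: m = 3810 × exp(−770/2940.0) = 3810 × 0.76958 = 2,932.1 kg.
After the second burn: m = 2,932.1 × exp(−2390/2940.0) = 2,932.1 × 0.44356 = 1,300.56 kg.
Total propellant = m₀ − m_final = 3810 − 1,300.56 = 2,509.44 kg.

total propellant consumed ≈ 2510 kg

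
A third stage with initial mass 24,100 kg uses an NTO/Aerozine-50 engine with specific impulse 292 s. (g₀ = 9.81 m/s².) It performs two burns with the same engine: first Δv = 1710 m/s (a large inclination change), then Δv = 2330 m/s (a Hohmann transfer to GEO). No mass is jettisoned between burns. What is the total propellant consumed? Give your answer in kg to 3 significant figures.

v_e = Isp · g₀ = 292 × 9.81 = 2864.5 m/s.
After the first burn: m = 24100 × exp(−1710/2864.5) = 24100 × 0.55048 = 13,266.6 kg.
After the second burn: m = 13,266.6 × exp(−2330/2864.5) = 13,266.6 × 0.44335 = 5,881.75 kg.
Total propellant = m₀ − m_final = 24100 − 5,881.75 = 18,218.25 kg.

total propellant consumed ≈ 18200 kg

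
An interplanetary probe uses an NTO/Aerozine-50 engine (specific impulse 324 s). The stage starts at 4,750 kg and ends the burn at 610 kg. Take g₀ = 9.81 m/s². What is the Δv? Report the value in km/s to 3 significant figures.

Δv ≈ 6.52 km/s

v_e = Isp · g₀ = 324 × 9.81 = 3178.4 m/s.
Δv = v_e · ln(m₀/m_f) = 3178.4 × ln(7.787) = 3178.4 × 2.0524 ≈ 6523.6 m/s.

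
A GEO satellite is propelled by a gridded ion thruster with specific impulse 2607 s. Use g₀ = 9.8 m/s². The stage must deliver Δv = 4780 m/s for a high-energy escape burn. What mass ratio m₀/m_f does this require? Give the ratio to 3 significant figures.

v_e = Isp · g₀ = 2607 × 9.8 = 25548.6 m/s.
Using Δv = v_e ln(m₀/m_f): m₀/m_f = exp(Δv / v_e) = exp(4780 / 25548.6) = exp(0.1871) = 1.2057.

mass ratio ≈ 1.21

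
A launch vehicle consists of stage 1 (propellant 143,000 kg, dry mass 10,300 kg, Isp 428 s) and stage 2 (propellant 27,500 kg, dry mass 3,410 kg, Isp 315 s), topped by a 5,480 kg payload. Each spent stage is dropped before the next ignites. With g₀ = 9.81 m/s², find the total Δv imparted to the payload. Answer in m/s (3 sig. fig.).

Ignition mass of stage 1 = 143,000+10,300 + 27,500+3,410 + 5,480 = 189,690 kg.
Stage 1: m₀ = 189,690 kg, m_f = 189,690 − 143,000 = 46,690 kg; Δv = 428×9.81×ln(4.063) = 4198.7×1.4019 ≈ 5886 m/s.
Stage 2: m₀ = 36,390 kg, m_f = 36,390 − 27,500 = 8,890 kg; Δv = 315×9.81×ln(4.093) = 3090.2×1.4094 ≈ 4355 m/s.
Total Δv = 5886 + 4355 = 10241 m/s.

Δv ≈ 10200 m/s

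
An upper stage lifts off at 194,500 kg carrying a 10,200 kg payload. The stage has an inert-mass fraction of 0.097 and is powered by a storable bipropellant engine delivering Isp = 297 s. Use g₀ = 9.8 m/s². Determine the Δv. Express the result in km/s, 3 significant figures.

Δv ≈ 5.63 km/s

Stage wet mass = m₀ − payload = 194,500 − 10,200 = 184,300 kg.
Stage dry mass = ε × stage wet mass = 0.097 × 184,300 = 17,877.1 kg.
Burnout mass m_f = stage dry + payload = 17,877.1 + 10,200 = 28,077.1 kg.
v_e = Isp · g₀ = 297 × 9.8 = 2910.6 m/s.
By the Tsiolkovsky rocket equation, Δv = v_e · ln(194,500/28,077.1) = 2910.6 × ln(6.927) = 2910.6 × 1.9355 ≈ 5633 m/s.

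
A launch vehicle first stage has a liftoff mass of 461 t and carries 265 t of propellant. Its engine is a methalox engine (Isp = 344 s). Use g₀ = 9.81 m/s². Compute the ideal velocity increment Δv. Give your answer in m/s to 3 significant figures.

v_e = Isp · g₀ = 344 × 9.81 = 3374.6 m/s.
m_f = m₀ − m_prop = 461 − 265 = 196 t.
From the ideal rocket equation, Δv = v_e · ln(m₀/m_f) = 3374.6 × ln(2.352) = 3374.6 × 0.8553 ≈ 2886.3 m/s.

Δv ≈ 2890 m/s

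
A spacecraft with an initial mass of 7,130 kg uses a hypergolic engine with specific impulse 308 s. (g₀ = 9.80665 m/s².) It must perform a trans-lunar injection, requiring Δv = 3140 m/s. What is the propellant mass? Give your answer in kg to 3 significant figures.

propellant mass ≈ 4610 kg

v_e = Isp · g₀ = 308 × 9.80665 = 3020.4 m/s.
By the Tsiolkovsky rocket equation, m₀/m_f = exp(Δv / v_e) = exp(3140 / 3020.4) = exp(1.0396) = 2.8280.
m_f = 7,130 / 2.8280 = 2,521.22 kg, so propellant = m₀ − m_f = 7,130 − 2,521.22 = 4,608.78 kg.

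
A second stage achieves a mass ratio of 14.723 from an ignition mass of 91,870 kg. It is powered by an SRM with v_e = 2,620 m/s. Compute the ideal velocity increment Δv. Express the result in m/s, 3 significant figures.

Δv ≈ 7050 m/s

Δv = v_e · ln(14.723) = 2620.0 × 2.6894 ≈ 7046.3 m/s.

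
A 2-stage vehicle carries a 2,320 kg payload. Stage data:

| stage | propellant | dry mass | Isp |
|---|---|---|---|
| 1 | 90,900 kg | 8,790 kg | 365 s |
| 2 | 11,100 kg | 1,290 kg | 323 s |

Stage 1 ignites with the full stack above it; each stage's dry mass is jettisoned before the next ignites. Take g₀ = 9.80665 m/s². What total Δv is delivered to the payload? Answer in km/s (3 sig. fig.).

Ignition mass of stage 1 = 90,900+8,790 + 11,100+1,290 + 2,320 = 114,400 kg.
Stage 1: m₀ = 114,400 kg, m_f = 114,400 − 90,900 = 23,500 kg; Δv = 365×9.80665×ln(4.868) = 3579.4×1.5827 ≈ 5665 m/s.
Stage 2: m₀ = 14,710 kg, m_f = 14,710 − 11,100 = 3,610 kg; Δv = 323×9.80665×ln(4.075) = 3167.5×1.4048 ≈ 4450 m/s.
Total Δv = 5665 + 4450 = 10115 m/s.

Δv ≈ 10.1 km/s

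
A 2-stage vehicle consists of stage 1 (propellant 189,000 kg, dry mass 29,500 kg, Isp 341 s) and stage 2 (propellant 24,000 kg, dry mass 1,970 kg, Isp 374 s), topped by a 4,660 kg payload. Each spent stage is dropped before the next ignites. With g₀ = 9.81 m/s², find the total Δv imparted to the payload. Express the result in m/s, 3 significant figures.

Ignition mass of stage 1 = 189,000+29,500 + 24,000+1,970 + 4,660 = 249,130 kg.
Stage 1: m₀ = 249,130 kg, m_f = 249,130 − 189,000 = 60,130 kg; Δv = 341×9.81×ln(4.143) = 3345.2×1.4215 ≈ 4755 m/s.
Stage 2: m₀ = 30,630 kg, m_f = 30,630 − 24,000 = 6,630 kg; Δv = 374×9.81×ln(4.62) = 3668.9×1.5304 ≈ 5615 m/s.
Total Δv = 4755 + 5615 = 10370 m/s.

Δv ≈ 10400 m/s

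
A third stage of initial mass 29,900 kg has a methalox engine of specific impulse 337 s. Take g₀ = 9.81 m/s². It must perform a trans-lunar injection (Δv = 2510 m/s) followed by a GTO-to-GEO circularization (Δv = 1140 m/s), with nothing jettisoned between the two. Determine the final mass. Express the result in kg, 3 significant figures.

v_e = Isp · g₀ = 337 × 9.81 = 3306.0 m/s.
After the first burn: m = 29900 × exp(−2510/3306.0) = 29900 × 0.46803 = 13,994.1 kg.
After the second burn: m = 13,994.1 × exp(−1140/3306.0) = 13,994.1 × 0.70834 = 9,912.58 kg.

final mass ≈ 9910 kg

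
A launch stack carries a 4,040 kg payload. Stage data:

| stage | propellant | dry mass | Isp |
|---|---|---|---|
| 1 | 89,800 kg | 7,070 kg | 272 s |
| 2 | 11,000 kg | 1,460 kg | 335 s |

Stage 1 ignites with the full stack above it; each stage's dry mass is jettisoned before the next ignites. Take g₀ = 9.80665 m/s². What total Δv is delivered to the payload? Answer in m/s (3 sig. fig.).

Ignition mass of stage 1 = 89,800+7,070 + 11,000+1,460 + 4,040 = 113,370 kg.
Stage 1: m₀ = 113,370 kg, m_f = 113,370 − 89,800 = 23,570 kg; Δv = 272×9.80665×ln(4.81) = 2667.4×1.5707 ≈ 4190 m/s.
Stage 2: m₀ = 16,500 kg, m_f = 16,500 − 11,000 = 5,500 kg; Δv = 335×9.80665×ln(3) = 3285.2×1.0986 ≈ 3609 m/s.
Total Δv = 4190 + 3609 = 7799 m/s.

Δv ≈ 7800 m/s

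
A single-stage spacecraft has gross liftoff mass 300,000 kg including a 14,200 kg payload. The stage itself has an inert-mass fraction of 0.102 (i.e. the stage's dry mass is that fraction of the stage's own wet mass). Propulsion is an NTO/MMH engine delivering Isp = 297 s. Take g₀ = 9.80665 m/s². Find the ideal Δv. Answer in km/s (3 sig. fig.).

Δv ≈ 5.63 km/s

Stage wet mass = m₀ − payload = 300,000 − 14,200 = 285,800 kg.
Stage dry mass = ε × stage wet mass = 0.102 × 285,800 = 29,151.6 kg.
Burnout mass m_f = stage dry + payload = 29,151.6 + 14,200 = 43,351.6 kg.
v_e = Isp · g₀ = 297 × 9.80665 = 2912.6 m/s.
Δv = v_e · ln(300,000/43,351.6) = 2912.6 × ln(6.92) = 2912.6 × 1.9344 ≈ 5634 m/s.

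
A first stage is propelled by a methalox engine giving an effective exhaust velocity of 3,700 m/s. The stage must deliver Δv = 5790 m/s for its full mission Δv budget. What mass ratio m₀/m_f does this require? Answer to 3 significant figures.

m₀/m_f = exp(Δv / v_e) = exp(5790 / 3700.0) = exp(1.5649) = 4.7820.

mass ratio ≈ 4.78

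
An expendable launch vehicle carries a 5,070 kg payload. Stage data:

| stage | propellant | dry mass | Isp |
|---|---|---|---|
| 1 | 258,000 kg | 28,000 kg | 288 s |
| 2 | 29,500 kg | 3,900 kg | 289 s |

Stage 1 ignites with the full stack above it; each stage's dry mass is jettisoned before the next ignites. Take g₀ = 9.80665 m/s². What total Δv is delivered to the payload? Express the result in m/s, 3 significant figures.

Ignition mass of stage 1 = 258,000+28,000 + 29,500+3,900 + 5,070 = 324,470 kg.
Stage 1: m₀ = 324,470 kg, m_f = 324,470 − 258,000 = 66,470 kg; Δv = 288×9.80665×ln(4.881) = 2824.3×1.5854 ≈ 4478 m/s.
Stage 2: m₀ = 38,470 kg, m_f = 38,470 − 29,500 = 8,970 kg; Δv = 289×9.80665×ln(4.289) = 2834.1×1.4560 ≈ 4126 m/s.
Total Δv = 4478 + 4126 = 8604 m/s.

Δv ≈ 8600 m/s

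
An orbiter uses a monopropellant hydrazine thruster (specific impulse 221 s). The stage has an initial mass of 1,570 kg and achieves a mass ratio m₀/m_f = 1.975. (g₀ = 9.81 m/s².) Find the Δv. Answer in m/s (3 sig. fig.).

v_e = Isp · g₀ = 221 × 9.81 = 2168.0 m/s.
Δv = v_e · ln(1.975) = 2168.0 × 0.6806 ≈ 1475.5 m/s.

Δv ≈ 1480 m/s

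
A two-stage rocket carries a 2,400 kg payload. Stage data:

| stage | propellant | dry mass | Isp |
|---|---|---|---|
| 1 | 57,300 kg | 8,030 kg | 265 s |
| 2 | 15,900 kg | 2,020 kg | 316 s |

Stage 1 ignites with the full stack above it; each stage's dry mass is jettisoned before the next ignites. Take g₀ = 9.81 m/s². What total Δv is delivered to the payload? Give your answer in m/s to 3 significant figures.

Ignition mass of stage 1 = 57,300+8,030 + 15,900+2,020 + 2,400 = 85,650 kg.
Stage 1: m₀ = 85,650 kg, m_f = 85,650 − 57,300 = 28,350 kg; Δv = 265×9.81×ln(3.021) = 2599.7×1.1056 ≈ 2874 m/s.
Stage 2: m₀ = 20,320 kg, m_f = 20,320 − 15,900 = 4,420 kg; Δv = 316×9.81×ln(4.597) = 3100.0×1.5255 ≈ 4729 m/s.
Total Δv = 2874 + 4729 = 7603 m/s.

Δv ≈ 7600 m/s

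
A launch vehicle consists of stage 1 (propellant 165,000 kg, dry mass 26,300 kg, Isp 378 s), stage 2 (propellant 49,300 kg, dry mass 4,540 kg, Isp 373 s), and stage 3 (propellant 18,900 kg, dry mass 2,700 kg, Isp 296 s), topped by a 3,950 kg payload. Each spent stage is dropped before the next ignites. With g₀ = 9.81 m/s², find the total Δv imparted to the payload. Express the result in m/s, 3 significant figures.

Ignition mass of stage 1 = 165,000+26,300 + 49,300+4,540 + 18,900+2,700 + 3,950 = 270,690 kg.
Stage 1: m₀ = 270,690 kg, m_f = 270,690 − 165,000 = 105,690 kg; Δv = 378×9.81×ln(2.561) = 3708.2×0.9405 ≈ 3487 m/s.
Stage 2: m₀ = 79,390 kg, m_f = 79,390 − 49,300 = 30,090 kg; Δv = 373×9.81×ln(2.638) = 3659.1×0.9702 ≈ 3550 m/s.
Stage 3: m₀ = 25,550 kg, m_f = 25,550 − 18,900 = 6,650 kg; Δv = 296×9.81×ln(3.842) = 2903.8×1.3460 ≈ 3909 m/s.
Total Δv = 3487 + 3550 + 3909 = 10946 m/s.

Δv ≈ 10900 m/s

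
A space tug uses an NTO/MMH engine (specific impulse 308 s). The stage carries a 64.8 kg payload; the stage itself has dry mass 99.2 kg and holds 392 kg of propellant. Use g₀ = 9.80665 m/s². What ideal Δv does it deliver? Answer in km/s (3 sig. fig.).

Δv ≈ 3.69 km/s

v_e = Isp · g₀ = 308 × 9.80665 = 3020.4 m/s.
m₀ = payload + dry + propellant = 64.8 + 99.2 + 392 = 556 kg.
m_f = payload + dry = 64.8 + 99.2 = 164 kg.
Rocket equation: Δv = v_e · ln(m₀/m_f) = 3020.4 × ln(3.39) = 3020.4 × 1.2209 ≈ 3687.7 m/s.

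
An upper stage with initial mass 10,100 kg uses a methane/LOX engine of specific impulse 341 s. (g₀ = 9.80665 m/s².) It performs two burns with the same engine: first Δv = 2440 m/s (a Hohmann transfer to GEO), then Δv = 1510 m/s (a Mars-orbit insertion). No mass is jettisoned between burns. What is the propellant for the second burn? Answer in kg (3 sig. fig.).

v_e = Isp · g₀ = 341 × 9.80665 = 3344.1 m/s.
After the first burn: m = 10100 × exp(−2440/3344.1) = 10100 × 0.48208 = 4,869.01 kg.
After the second burn: m = 4,869.01 × exp(−1510/3344.1) = 4,869.01 × 0.63664 = 3,099.81 kg.
Second-burn propellant = 4,869.01 − 3,099.81 = 1,769.2 kg.

propellant for the second burn ≈ 1770 kg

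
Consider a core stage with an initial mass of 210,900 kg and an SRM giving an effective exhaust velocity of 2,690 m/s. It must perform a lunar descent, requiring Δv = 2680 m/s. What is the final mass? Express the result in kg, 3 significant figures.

final mass ≈ 77900 kg

Rocket equation: m₀/m_f = exp(Δv / v_e) = exp(2680 / 2690.0) = exp(0.9963) = 2.7082.
m_f = m₀ / 2.7082 = 210,900 / 2.7082 = 77,874.6 kg.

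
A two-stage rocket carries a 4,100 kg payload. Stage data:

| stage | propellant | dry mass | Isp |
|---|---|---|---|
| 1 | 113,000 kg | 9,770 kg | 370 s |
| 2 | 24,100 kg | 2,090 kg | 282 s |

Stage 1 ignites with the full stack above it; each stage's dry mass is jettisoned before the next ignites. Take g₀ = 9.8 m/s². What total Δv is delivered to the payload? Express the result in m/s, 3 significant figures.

Δv ≈ 9250 m/s

Ignition mass of stage 1 = 113,000+9,770 + 24,100+2,090 + 4,100 = 153,060 kg.
Stage 1: m₀ = 153,060 kg, m_f = 153,060 − 113,000 = 40,060 kg; Δv = 370×9.8×ln(3.821) = 3626.0×1.3405 ≈ 4860 m/s.
Stage 2: m₀ = 30,290 kg, m_f = 30,290 − 24,100 = 6,190 kg; Δv = 282×9.8×ln(4.893) = 2763.6×1.5879 ≈ 4388 m/s.
Total Δv = 4860 + 4388 = 9248 m/s.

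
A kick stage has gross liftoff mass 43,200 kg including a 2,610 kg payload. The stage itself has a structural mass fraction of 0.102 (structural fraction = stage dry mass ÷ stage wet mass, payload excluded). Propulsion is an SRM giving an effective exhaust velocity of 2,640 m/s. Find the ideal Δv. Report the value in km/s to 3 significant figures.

Δv ≈ 4.90 km/s

Stage wet mass = m₀ − payload = 43,200 − 2,610 = 40,590 kg.
Stage dry mass = ε × stage wet mass = 0.102 × 40,590 = 4,140.18 kg.
Burnout mass m_f = stage dry + payload = 4,140.18 + 2,610 = 6,750.18 kg.
From the ideal rocket equation, Δv = v_e · ln(43,200/6,750.18) = 2640.0 × ln(6.4) = 2640.0 × 1.8563 ≈ 4901 m/s.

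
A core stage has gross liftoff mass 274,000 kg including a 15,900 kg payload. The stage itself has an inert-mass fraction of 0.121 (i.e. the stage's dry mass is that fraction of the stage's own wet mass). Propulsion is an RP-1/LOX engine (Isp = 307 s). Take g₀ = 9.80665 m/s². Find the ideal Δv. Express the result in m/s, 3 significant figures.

Δv ≈ 5300 m/s

Stage wet mass = m₀ − payload = 274,000 − 15,900 = 258,100 kg.
Stage dry mass = ε × stage wet mass = 0.121 × 258,100 = 31,230.1 kg.
Burnout mass m_f = stage dry + payload = 31,230.1 + 15,900 = 47,130.1 kg.
v_e = Isp · g₀ = 307 × 9.80665 = 3010.6 m/s.
From the ideal rocket equation, Δv = v_e · ln(274,000/47,130.1) = 3010.6 × ln(5.814) = 3010.6 × 1.7602 ≈ 5299 m/s.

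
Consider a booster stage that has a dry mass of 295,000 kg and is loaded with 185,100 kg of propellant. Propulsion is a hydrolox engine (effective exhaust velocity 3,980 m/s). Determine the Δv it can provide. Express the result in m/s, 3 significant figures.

m₀ = m_dry + m_prop = 295,000 + 185,100 = 480,100 kg.
Using Δv = v_e ln(m₀/m_f): Δv = v_e · ln(m₀/m_f) = 3980.0 × ln(1.627) = 3980.0 × 0.4870 ≈ 1938.3 m/s.

Δv ≈ 1940 m/s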